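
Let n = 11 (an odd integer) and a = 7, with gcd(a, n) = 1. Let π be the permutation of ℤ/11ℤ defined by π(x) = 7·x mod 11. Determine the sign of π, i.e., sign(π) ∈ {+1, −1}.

-1

Orbit of 7 under x↦7x: [7, 5, 2, 3, 10, 4, 6]… (length divides ord_11(7)).
The orbit structure of x ↦ 7x mod 11: 2 orbits of sizes [10, 1].
2 cycles on 11: each ℓ→(−1)^(ℓ−1), product (−1)^9 = -1.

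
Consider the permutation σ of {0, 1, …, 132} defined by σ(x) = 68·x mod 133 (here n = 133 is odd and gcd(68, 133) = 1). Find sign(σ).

Start at x=68: 68 → 102 → 20 → 30 → 45 → 1 → 68 (one orbit).
The orbit structure of x ↦ 68x mod 133: 26 orbits of sizes [6, 6, 6, 6, 6, 6, 6, 6, 6, 6, 6, 6, 6, 6, 6, 6, 6, 6, 6, 3, 3, 3, 3, 3, 3, 1].
133 − 26 = 107 transpositions; sign(π) = (−1)^107 = -1.
Via Zolotarev, sign(π_{68}) = (68|133) = -1.

-1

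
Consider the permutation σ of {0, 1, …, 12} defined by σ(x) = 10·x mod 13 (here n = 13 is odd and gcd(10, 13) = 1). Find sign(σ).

Start at x=1: 1 → 10 → 9 → 12 → 3 → 4 → 1 (one orbit).
Decompose π into cycles: lengths [6, 6, 1] (3 cycles, including the fixed point 0).
13 − 3 = 10 transpositions; sign(π) = (−1)^10 = +1.

+1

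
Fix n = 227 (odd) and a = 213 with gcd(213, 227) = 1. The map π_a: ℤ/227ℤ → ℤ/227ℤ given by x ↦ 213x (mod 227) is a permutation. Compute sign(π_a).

+1

Start at x=12: 12 → 59 → 82 → 214 → 182 → 176 → 33 → … (one orbit).
Cycle type of π: 113×2 + 1; total 3 cycles.
227 − 3 = 224 transpositions; sign(π) = (−1)^224 = +1.
Check: (213/227) = +1 by Zolotarev.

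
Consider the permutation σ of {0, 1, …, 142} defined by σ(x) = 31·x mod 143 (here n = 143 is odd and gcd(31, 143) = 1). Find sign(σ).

Orbit of 86 under x↦31x: [86, 92, 135, 38, 34, 53, 70]… (length divides ord_143(31)).
Cycle type of π: 20×6 + 5×2 + 4×3 + 1; total 12 cycles.
sign(π) = (−1)^{n − #cycles} = (−1)^{143−12} = (−1)^131 = -1.
Check: (31/143) = -1 by Zolotarev.

-1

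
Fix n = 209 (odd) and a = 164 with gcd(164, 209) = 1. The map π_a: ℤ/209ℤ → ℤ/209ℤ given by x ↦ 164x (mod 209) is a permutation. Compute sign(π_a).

Trace 1: π^k(1) = [1, 164, 144, 208, 45, 65] for k=0..5.
The orbit structure of x ↦ 164x mod 209: 39 orbits of sizes [6, 6, 6, 6, 6, 6, 6, 6, 6, 6, 6, 6, 6, 6, 6, 6, 6, 6, 6, 6, 6, 6, 6, 6, 6, 6, 6, 6, 6, 6, 6, 6, 6, 2, 2, 2, 2, 2, 1].
39 cycles on 209: each ℓ→(−1)^(ℓ−1), product (−1)^170 = +1.

+1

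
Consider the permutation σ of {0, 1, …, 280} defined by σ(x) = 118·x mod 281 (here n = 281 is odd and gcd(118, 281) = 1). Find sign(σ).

Trace 218: π^k(218) = [218, 153, 70, 111, 172, 64, 246] for k=0..6.
The orbit structure of x ↦ 118x mod 281: 5 orbits of sizes [70, 70, 70, 70, 1].
5 cycles on 281: each ℓ→(−1)^(ℓ−1), product (−1)^276 = +1.

+1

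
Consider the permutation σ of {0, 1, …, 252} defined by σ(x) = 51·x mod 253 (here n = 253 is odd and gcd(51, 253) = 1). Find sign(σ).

Trace 12: π^k(12) = [12, 106, 93, 189, 25, 10, 4] for k=0..6.
The orbit structure of x ↦ 51x mod 253: 5 orbits of sizes [110, 110, 22, 10, 1].
n − c = 253 − 5 = 248; sign = (−1)^248 = +1.
Via Zolotarev, sign(π_{51}) = (51|253) = +1.

+1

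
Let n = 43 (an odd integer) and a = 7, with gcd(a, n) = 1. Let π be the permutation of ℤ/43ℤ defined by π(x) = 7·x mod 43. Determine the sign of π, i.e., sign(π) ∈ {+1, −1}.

-1

Trace 7: π^k(7) = [7, 6, 42, 36, 37, 1] for k=0..5.
π_7 has 8 disjoint cycles with lengths [6, 6, 6, 6, 6, 6, 6, 1] on {0,…,42}.
sign(π) = (−1)^{n − #cycles} = (−1)^{43−8} = (−1)^35 = -1.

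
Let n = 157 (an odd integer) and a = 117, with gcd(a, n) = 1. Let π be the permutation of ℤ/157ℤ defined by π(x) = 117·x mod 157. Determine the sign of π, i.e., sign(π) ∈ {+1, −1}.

+1

Orbit of 93 under x↦117x: [93, 48, 121, 27, 19, 25, 99]… (length divides ord_157(117)).
Decompose π into cycles: lengths [78, 78, 1] (3 cycles, including the fixed point 0).
157 − 3 = 154 transpositions; sign(π) = (−1)^154 = +1.
(117|157)_J = +1 (Zolotarev's lemma cross-check).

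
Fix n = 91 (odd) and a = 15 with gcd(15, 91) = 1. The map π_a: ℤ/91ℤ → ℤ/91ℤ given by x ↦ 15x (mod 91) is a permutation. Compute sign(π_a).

Start at x=71: 71 → 64 → 50 → 22 → 57 → 36 → 85 → … (one orbit).
The orbit structure of x ↦ 15x mod 91: 14 orbits of sizes [12, 12, 12, 12, 12, 12, 12, 1, 1, 1, 1, 1, 1, 1].
91 − 14 = 77 transpositions; sign(π) = (−1)^77 = -1.

-1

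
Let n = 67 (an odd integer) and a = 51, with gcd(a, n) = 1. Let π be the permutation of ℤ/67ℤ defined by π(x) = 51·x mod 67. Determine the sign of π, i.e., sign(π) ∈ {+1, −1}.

Trace 34: π^k(34) = [34, 59, 61, 29, 5, 54, 7] for k=0..6.
Decompose π into cycles: lengths [66, 1] (2 cycles, including the fixed point 0).
Σ(ℓ_i−1) = 67−2 = 65; sign = (−1)^65 = -1.
Check: (51/67) = -1 by Zolotarev.

-1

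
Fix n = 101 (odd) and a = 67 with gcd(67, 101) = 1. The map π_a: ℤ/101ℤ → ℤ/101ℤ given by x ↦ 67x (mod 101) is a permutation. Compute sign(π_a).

Start at x=91: 91 → 37 → 55 → 49 → 51 → 84 → 73 → … (one orbit).
The orbit structure of x ↦ 67x mod 101: 2 orbits of sizes [100, 1].
Σ(ℓ_i−1) = 101−2 = 99; sign = (−1)^99 = -1.
Check: (67/101) = -1 by Zolotarev.

-1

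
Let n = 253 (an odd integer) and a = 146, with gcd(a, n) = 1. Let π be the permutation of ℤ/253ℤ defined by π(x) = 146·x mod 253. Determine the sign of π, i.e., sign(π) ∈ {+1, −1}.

Start at x=174: 174 → 104 → 4 → 78 → 3 → 185 → 192 → … (one orbit).
The orbit structure of x ↦ 146x mod 253: 9 orbits of sizes [55, 55, 55, 55, 11, 11, 5, 5, 1].
253 − 9 = 244 transpositions; sign(π) = (−1)^244 = +1.
(146|253)_J = +1 (Zolotarev's lemma cross-check).

+1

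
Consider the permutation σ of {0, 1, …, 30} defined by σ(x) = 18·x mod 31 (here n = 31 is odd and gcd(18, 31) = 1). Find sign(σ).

+1

Orbit of 2 under x↦18x: [2, 5, 28, 8, 20, 19, 1]… (length divides ord_31(18)).
The orbit structure of x ↦ 18x mod 31: 3 orbits of sizes [15, 15, 1].
Σ(ℓ_i−1) = 31−3 = 28; sign = (−1)^28 = +1.
Zolotarev: (18|31) = +1, matching the cycle-count sign.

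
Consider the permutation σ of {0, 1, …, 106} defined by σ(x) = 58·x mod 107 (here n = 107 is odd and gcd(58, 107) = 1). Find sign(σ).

Trace 31: π^k(31) = [31, 86, 66, 83, 106, 49, 60] for k=0..6.
Cycle type of π: 106 + 1; total 2 cycles.
n − c = 107 − 2 = 105; sign = (−1)^105 = -1.
Zolotarev: (58|107) = -1, matching the cycle-count sign.

-1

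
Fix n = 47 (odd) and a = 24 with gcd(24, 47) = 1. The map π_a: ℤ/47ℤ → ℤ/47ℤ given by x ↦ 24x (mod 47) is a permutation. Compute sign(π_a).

Orbit of 42 under x↦24x: [42, 21, 34, 17, 32, 16, 8]… (length divides ord_47(24)).
3 cycles of lengths [23, 23, 1].
47 − 3 = 44 transpositions; sign(π) = (−1)^44 = +1.

+1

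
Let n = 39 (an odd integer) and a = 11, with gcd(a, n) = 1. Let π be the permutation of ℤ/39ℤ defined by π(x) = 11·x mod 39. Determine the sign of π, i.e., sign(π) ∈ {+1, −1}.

Trace 32: π^k(32) = [32, 1, 11, 4, 5, 16, 20] for k=0..6.
π_11 has 5 disjoint cycles with lengths [12, 12, 12, 2, 1] on {0,…,38}.
n − c = 39 − 5 = 34; sign = (−1)^34 = +1.

+1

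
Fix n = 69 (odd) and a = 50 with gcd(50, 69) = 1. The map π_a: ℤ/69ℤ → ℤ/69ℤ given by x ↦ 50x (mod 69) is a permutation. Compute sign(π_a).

Orbit of 13 under x↦50x: [13, 29, 1, 50, 16, 41, 49]… (length divides ord_69(50)).
π_50 has 6 disjoint cycles with lengths [22, 22, 11, 11, 2, 1] on {0,…,68}.
69 − 6 = 63 transpositions; sign(π) = (−1)^63 = -1.

-1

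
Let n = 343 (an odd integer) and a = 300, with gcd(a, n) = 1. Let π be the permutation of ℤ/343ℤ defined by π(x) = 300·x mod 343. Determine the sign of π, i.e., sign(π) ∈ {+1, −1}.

Orbit of 307 under x↦300x: [307, 176, 321, 260, 139, 197, 104]… (length divides ord_343(300)).
π_300 has 10 disjoint cycles with lengths [98, 98, 98, 14, 14, 14, 2, 2, 2, 1] on {0,…,342}.
sign(π) = (−1)^{n − #cycles} = (−1)^{343−10} = (−1)^333 = -1.
(300|343)_J = -1 (Zolotarev's lemma cross-check).

-1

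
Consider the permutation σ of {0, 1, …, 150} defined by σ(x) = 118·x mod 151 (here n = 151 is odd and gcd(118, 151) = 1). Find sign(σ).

Trace 32: π^k(32) = [32, 1, 118] for k=0..2.
π_118 has 51 disjoint cycles with lengths [3, 3, 3, 3, 3, 3, 3, 3, 3, 3, 3, 3, 3, 3, 3, 3, 3, 3, 3, 3, 3, 3, 3, 3, 3, 3, 3, 3, 3, 3, 3, 3, 3, 3, 3, 3, 3, 3, 3, 3, 3, 3, 3, 3, 3, 3, 3, 3, 3, 3, 1] on {0,…,150}.
151 − 51 = 100 transpositions; sign(π) = (−1)^100 = +1.
Zolotarev: (118|151) = +1, matching the cycle-count sign.

+1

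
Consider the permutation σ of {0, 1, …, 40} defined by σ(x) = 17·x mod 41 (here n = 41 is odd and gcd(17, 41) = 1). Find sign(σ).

-1

Orbit of 3 under x↦17x: [3, 10, 6, 20, 12, 40, 24]… (length divides ord_41(17)).
Cycle lengths of π_17 on ℤ/41ℤ: [40, 1]; 2 cycles in total.
sign(π) = (−1)^{n − #cycles} = (−1)^{41−2} = (−1)^39 = -1.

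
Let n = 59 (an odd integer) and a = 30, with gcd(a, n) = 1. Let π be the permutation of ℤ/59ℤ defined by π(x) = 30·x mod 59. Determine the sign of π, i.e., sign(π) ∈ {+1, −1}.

Trace 17: π^k(17) = [17, 38, 19, 39, 49, 54, 27] for k=0..6.
Decompose π into cycles: lengths [58, 1] (2 cycles, including the fixed point 0).
59 − 2 = 57 transpositions; sign(π) = (−1)^57 = -1.

-1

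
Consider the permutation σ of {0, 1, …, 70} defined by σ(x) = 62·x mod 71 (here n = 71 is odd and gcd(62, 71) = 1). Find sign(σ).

Orbit of 28 under x↦62x: [28, 32, 67, 36, 31, 5, 26]… (length divides ord_71(62)).
The orbit structure of x ↦ 62x mod 71: 2 orbits of sizes [70, 1].
n − c = 71 − 2 = 69; sign = (−1)^69 = -1.

-1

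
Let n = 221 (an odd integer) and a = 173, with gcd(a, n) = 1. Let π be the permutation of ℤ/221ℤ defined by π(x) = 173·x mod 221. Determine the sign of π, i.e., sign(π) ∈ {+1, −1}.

Orbit of 181 under x↦173x: [181, 152, 218, 144, 160, 55, 12]… (length divides ord_221(173)).
The orbit structure of x ↦ 173x mod 221: 8 orbits of sizes [48, 48, 48, 48, 16, 6, 6, 1].
n − c = 221 − 8 = 213; sign = (−1)^213 = -1.
The Jacobi symbol (173|221) = -1 (Zolotarev) agrees.

-1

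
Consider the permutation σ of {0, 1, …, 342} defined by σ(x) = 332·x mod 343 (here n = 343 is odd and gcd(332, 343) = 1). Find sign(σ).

Orbit of 158 under x↦332x: [158, 320, 253, 304, 86, 83, 116]… (length divides ord_343(332)).
Cycle type of π: 294 + 42 + 6 + 1; total 4 cycles.
With 4 cycles on 343 points, sign = (−1)^{343−4} = -1.

-1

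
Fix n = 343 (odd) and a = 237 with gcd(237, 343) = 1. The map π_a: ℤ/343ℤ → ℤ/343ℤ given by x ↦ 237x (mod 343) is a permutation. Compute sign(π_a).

-1

Start at x=265: 265 → 36 → 300 → 99 → 139 → 15 → 125 → … (one orbit).
The orbit structure of x ↦ 237x mod 343: 10 orbits of sizes [98, 98, 98, 14, 14, 14, 2, 2, 2, 1].
Σ(ℓ_i−1) = 343−10 = 333; sign = (−1)^333 = -1.
The Jacobi symbol (237|343) = -1 (Zolotarev) agrees.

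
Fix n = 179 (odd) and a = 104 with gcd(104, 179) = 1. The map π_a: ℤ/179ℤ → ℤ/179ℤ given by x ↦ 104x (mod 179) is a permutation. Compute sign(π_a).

Orbit of 36 under x↦104x: [36, 164, 51, 113, 117, 175, 121]… (length divides ord_179(104)).
2 cycles of lengths [178, 1].
179 − 2 = 177 transpositions; sign(π) = (−1)^177 = -1.
The Jacobi symbol (104|179) = -1 (Zolotarev) agrees.

-1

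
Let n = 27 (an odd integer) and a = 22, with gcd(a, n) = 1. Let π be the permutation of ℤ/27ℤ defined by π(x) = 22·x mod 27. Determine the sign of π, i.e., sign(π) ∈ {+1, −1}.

Orbit of 7 under x↦22x: [7, 19, 13, 16, 1, 22, 25]… (length divides ord_27(22)).
The orbit structure of x ↦ 22x mod 27: 7 orbits of sizes [9, 9, 3, 3, 1, 1, 1].
7 cycles on 27: each ℓ→(−1)^(ℓ−1), product (−1)^20 = +1.
Zolotarev: (22|27) = +1, matching the cycle-count sign.

+1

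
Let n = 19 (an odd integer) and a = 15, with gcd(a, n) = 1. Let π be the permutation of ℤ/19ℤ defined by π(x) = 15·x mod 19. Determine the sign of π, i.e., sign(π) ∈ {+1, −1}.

-1

Start at x=14: 14 → 1 → 15 → 16 → 12 → 9 → 2 → … (one orbit).
Cycle type of π: 18 + 1; total 2 cycles.
sign(π) = (−1)^{n − #cycles} = (−1)^{19−2} = (−1)^17 = -1.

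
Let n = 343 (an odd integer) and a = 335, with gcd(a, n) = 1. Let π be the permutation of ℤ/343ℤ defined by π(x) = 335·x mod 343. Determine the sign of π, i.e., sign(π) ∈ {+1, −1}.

Trace 34: π^k(34) = [34, 71, 118, 85, 6, 295, 41] for k=0..6.
Decompose π into cycles: lengths [98, 98, 98, 14, 14, 14, 2, 2, 2, 1] (10 cycles, including the fixed point 0).
With 10 cycles on 343 points, sign = (−1)^{343−10} = -1.
The Jacobi symbol (335|343) = -1 (Zolotarev) agrees.

-1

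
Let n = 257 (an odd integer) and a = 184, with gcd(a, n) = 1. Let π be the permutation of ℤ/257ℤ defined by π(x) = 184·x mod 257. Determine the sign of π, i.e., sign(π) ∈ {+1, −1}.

+1

Start at x=34: 34 → 88 → 1 → 184 → 189 → 81 → 255 → … (one orbit).
Decompose π into cycles: lengths [64, 64, 64, 64, 1] (5 cycles, including the fixed point 0).
257 − 5 = 252 transpositions; sign(π) = (−1)^252 = +1.
(184|257)_J = +1 (Zolotarev's lemma cross-check).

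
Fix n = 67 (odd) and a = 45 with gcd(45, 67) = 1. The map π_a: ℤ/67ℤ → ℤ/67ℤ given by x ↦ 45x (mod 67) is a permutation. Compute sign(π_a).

-1

Trace 40: π^k(40) = [40, 58, 64, 66, 22, 52, 62] for k=0..6.
π_45 has 4 disjoint cycles with lengths [22, 22, 22, 1] on {0,…,66}.
4 cycles on 67: each ℓ→(−1)^(ℓ−1), product (−1)^63 = -1.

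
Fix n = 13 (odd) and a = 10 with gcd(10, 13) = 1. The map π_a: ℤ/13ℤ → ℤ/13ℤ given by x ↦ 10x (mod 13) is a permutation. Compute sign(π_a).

Trace 4: π^k(4) = [4, 1, 10, 9, 12, 3] for k=0..5.
The orbit structure of x ↦ 10x mod 13: 3 orbits of sizes [6, 6, 1].
With 3 cycles on 13 points, sign = (−1)^{13−3} = +1.

+1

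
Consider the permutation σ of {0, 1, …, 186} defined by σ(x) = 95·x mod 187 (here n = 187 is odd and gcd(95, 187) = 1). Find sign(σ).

Start at x=26: 26 → 39 → 152 → 41 → 155 → 139 → 115 → … (one orbit).
The orbit structure of x ↦ 95x mod 187: 5 orbits of sizes [80, 80, 16, 10, 1].
Σ(ℓ_i−1) = 187−5 = 182; sign = (−1)^182 = +1.
(95|187)_J = +1 (Zolotarev's lemma cross-check).

+1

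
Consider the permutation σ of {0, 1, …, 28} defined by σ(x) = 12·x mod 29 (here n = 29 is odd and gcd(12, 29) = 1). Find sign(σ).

-1

Orbit of 17 under x↦12x: [17, 1, 12, 28]… (length divides ord_29(12)).
Cycle lengths of π_12 on ℤ/29ℤ: [4, 4, 4, 4, 4, 4, 4, 1]; 8 cycles in total.
29 − 8 = 21 transpositions; sign(π) = (−1)^21 = -1.
Via Zolotarev, sign(π_{12}) = (12|29) = -1.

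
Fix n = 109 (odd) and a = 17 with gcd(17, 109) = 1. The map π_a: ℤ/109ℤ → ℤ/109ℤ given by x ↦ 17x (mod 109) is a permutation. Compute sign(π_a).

Orbit of 45 under x↦17x: [45, 2, 34, 33, 16, 54, 46]… (length divides ord_109(17)).
4 cycles of lengths [36, 36, 36, 1].
4 cycles on 109: each ℓ→(−1)^(ℓ−1), product (−1)^105 = -1.
Via Zolotarev, sign(π_{17}) = (17|109) = -1.

-1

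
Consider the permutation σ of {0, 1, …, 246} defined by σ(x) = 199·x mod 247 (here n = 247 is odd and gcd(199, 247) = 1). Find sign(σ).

+1

Start at x=235: 235 → 82 → 16 → 220 → 61 → 36 → 1 → … (one orbit).
π_199 has 17 disjoint cycles with lengths [18, 18, 18, 18, 18, 18, 18, 18, 18, 18, 18, 18, 9, 9, 6, 6, 1] on {0,…,246}.
247 − 17 = 230 transpositions; sign(π) = (−1)^230 = +1.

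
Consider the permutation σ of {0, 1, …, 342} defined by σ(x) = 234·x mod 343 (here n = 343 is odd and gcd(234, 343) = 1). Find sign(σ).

Orbit of 158 under x↦234x: [158, 271, 302, 10, 282, 132, 18]… (length divides ord_343(234)).
Cycle lengths of π_234 on ℤ/343ℤ: [294, 42, 6, 1]; 4 cycles in total.
With 4 cycles on 343 points, sign = (−1)^{343−4} = -1.
Via Zolotarev, sign(π_{234}) = (234|343) = -1.

-1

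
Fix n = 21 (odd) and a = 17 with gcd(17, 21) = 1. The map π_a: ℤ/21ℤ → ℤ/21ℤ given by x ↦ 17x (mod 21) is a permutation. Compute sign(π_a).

+1

Start at x=16: 16 → 20 → 4 → 5 → 1 → 17 → 16 (one orbit).
5 cycles of lengths [6, 6, 6, 2, 1].
n − c = 21 − 5 = 16; sign = (−1)^16 = +1.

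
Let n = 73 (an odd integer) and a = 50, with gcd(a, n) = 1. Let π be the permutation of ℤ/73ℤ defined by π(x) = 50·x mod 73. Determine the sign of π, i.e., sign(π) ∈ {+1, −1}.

+1

Trace 61: π^k(61) = [61, 57, 3, 4, 54, 72, 23] for k=0..6.
Cycle type of π: 36×2 + 1; total 3 cycles.
3 cycles on 73: each ℓ→(−1)^(ℓ−1), product (−1)^70 = +1.
Check: (50/73) = +1 by Zolotarev.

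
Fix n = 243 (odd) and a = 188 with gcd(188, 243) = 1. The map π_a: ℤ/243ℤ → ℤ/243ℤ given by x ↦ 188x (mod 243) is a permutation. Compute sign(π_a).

-1

Start at x=80: 80 → 217 → 215 → 82 → 107 → 190 → 242 → … (one orbit).
The orbit structure of x ↦ 188x mod 243: 32 orbits of sizes [18, 18, 18, 18, 18, 18, 18, 18, 18, 6, 6, 6, 6, 6, 6, 6, 6, 6, 2, 2, 2, 2, 2, 2, 2, 2, 2, 2, 2, 2, 2, 1].
32 cycles on 243: each ℓ→(−1)^(ℓ−1), product (−1)^211 = -1.
Check: (188/243) = -1 by Zolotarev.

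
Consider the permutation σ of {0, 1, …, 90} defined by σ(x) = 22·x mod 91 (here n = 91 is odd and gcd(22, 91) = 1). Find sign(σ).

Start at x=22: 22 → 29 → 1 → 22 (one orbit).
Decompose π into cycles: lengths [3, 3, 3, 3, 3, 3, 3, 3, 3, 3, 3, 3, 3, 3, 3, 3, 3, 3, 3, 3, 3, 3, 3, 3, 3, 3, 3, 3, 1, 1, 1, 1, 1, 1, 1] (35 cycles, including the fixed point 0).
With 35 cycles on 91 points, sign = (−1)^{91−35} = +1.
Via Zolotarev, sign(π_{22}) = (22|91) = +1.

+1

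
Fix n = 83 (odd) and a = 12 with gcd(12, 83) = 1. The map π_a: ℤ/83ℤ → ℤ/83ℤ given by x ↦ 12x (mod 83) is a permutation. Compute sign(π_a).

+1

Orbit of 36 under x↦12x: [36, 17, 38, 41, 77, 11, 49]… (length divides ord_83(12)).
Cycle lengths of π_12 on ℤ/83ℤ: [41, 41, 1]; 3 cycles in total.
3 cycles on 83: each ℓ→(−1)^(ℓ−1), product (−1)^80 = +1.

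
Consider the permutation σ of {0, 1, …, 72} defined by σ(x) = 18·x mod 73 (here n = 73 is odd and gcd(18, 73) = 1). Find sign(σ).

Trace 65: π^k(65) = [65, 2, 36, 64, 57, 4, 72] for k=0..6.
Cycle lengths of π_18 on ℤ/73ℤ: [18, 18, 18, 18, 1]; 5 cycles in total.
Σ(ℓ_i−1) = 73−5 = 68; sign = (−1)^68 = +1.
Check: (18/73) = +1 by Zolotarev.

+1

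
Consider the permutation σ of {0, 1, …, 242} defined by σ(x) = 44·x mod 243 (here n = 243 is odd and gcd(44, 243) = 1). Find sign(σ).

-1

Orbit of 19 under x↦44x: [19, 107, 91, 116, 1, 44, 235]… (length divides ord_243(44)).
Decompose π into cycles: lengths [54, 54, 54, 18, 18, 18, 6, 6, 6, 2, 2, 2, 2, 1] (14 cycles, including the fixed point 0).
Σ(ℓ_i−1) = 243−14 = 229; sign = (−1)^229 = -1.
The Jacobi symbol (44|243) = -1 (Zolotarev) agrees.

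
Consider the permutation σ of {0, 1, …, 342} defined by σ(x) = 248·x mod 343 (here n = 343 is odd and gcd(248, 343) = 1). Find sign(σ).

Trace 60: π^k(60) = [60, 131, 246, 297, 254, 223, 81] for k=0..6.
Cycle type of π: 294 + 42 + 6 + 1; total 4 cycles.
n − c = 343 − 4 = 339; sign = (−1)^339 = -1.

-1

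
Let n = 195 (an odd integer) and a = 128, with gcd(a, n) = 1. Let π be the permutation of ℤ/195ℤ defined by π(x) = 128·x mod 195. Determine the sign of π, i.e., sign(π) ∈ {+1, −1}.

-1

Orbit of 16 under x↦128x: [16, 98, 64, 2, 61, 8, 49]… (length divides ord_195(128)).
π_128 has 20 disjoint cycles with lengths [12, 12, 12, 12, 12, 12, 12, 12, 12, 12, 12, 12, 12, 12, 12, 4, 4, 4, 2, 1] on {0,…,194}.
Σ(ℓ_i−1) = 195−20 = 175; sign = (−1)^175 = -1.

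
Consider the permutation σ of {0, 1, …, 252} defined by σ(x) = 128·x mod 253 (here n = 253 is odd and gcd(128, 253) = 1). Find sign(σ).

-1

Orbit of 233 under x↦128x: [233, 223, 208, 59, 215, 196, 41]… (length divides ord_253(128)).
Cycle type of π: 110×2 + 11×2 + 10 + 1; total 6 cycles.
6 cycles on 253: each ℓ→(−1)^(ℓ−1), product (−1)^247 = -1.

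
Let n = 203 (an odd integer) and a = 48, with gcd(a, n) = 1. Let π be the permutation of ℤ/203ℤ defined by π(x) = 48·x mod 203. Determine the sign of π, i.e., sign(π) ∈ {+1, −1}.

+1

Orbit of 76 under x↦48x: [76, 197, 118, 183, 55, 1, 48]… (length divides ord_203(48)).
Decompose π into cycles: lengths [28, 28, 28, 28, 28, 28, 28, 2, 2, 2, 1] (11 cycles, including the fixed point 0).
With 11 cycles on 203 points, sign = (−1)^{203−11} = +1.
Check: (48/203) = +1 by Zolotarev.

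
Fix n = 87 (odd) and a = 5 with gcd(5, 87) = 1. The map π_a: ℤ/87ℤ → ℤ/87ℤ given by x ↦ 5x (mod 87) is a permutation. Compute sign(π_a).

Trace 49: π^k(49) = [49, 71, 7, 35, 1, 5, 25] for k=0..6.
Cycle type of π: 14×6 + 2 + 1; total 8 cycles.
Σ(ℓ_i−1) = 87−8 = 79; sign = (−1)^79 = -1.
The Jacobi symbol (5|87) = -1 (Zolotarev) agrees.

-1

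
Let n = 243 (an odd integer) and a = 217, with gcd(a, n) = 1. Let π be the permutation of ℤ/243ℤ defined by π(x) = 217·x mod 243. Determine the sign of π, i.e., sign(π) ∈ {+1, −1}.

+1

Orbit of 109 under x↦217x: [109, 82, 55, 28, 1, 217, 190]… (length divides ord_243(217)).
Cycle lengths of π_217 on ℤ/243ℤ: [9, 9, 9, 9, 9, 9, 9, 9, 9, 9, 9, 9, 9, 9, 9, 9, 9, 9, 3, 3, 3, 3, 3, 3, 3, 3, 3, 3, 3, 3, 3, 3, 3, 3, 3, 3, 1, 1, 1, 1, 1, 1, 1, 1, 1, 1, 1, 1, 1, 1, 1, 1, 1, 1, 1, 1, 1, 1, 1, 1, 1, 1, 1]; 63 cycles in total.
243 − 63 = 180 transpositions; sign(π) = (−1)^180 = +1.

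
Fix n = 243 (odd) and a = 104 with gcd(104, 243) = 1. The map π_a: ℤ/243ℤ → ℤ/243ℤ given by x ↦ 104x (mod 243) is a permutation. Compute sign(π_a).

-1

Orbit of 103 under x↦104x: [103, 20, 136, 50, 97, 125, 121]… (length divides ord_243(104)).
Cycle lengths of π_104 on ℤ/243ℤ: [162, 54, 18, 6, 2, 1]; 6 cycles in total.
243 − 6 = 237 transpositions; sign(π) = (−1)^237 = -1.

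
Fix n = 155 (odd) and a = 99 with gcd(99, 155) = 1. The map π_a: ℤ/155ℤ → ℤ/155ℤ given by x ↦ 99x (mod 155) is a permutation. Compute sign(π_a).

Start at x=1: 1 → 99 → 36 → 154 → 56 → 119 → 1 (one orbit).
Cycle lengths of π_99 on ℤ/155ℤ: [6, 6, 6, 6, 6, 6, 6, 6, 6, 6, 6, 6, 6, 6, 6, 6, 6, 6, 6, 6, 6, 6, 6, 6, 6, 2, 2, 1]; 28 cycles in total.
n − c = 155 − 28 = 127; sign = (−1)^127 = -1.

-1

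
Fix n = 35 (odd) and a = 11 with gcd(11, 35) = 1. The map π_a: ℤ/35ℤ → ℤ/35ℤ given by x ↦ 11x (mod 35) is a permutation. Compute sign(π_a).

+1

Orbit of 16 under x↦11x: [16, 1, 11]… (length divides ord_35(11)).
The orbit structure of x ↦ 11x mod 35: 15 orbits of sizes [3, 3, 3, 3, 3, 3, 3, 3, 3, 3, 1, 1, 1, 1, 1].
With 15 cycles on 35 points, sign = (−1)^{35−15} = +1.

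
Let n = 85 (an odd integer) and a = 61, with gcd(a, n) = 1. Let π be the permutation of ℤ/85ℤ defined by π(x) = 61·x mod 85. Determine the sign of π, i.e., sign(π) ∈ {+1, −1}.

-1

Trace 11: π^k(11) = [11, 76, 46, 1, 61, 66, 31] for k=0..6.
Cycle type of π: 16×5 + 1×5; total 10 cycles.
n − c = 85 − 10 = 75; sign = (−1)^75 = -1.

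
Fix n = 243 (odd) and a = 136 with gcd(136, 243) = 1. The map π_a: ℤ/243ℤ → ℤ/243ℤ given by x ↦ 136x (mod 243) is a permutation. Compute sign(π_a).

+1

Trace 217: π^k(217) = [217, 109, 1, 136, 28, 163, 55] for k=0..6.
The orbit structure of x ↦ 136x mod 243: 63 orbits of sizes [9, 9, 9, 9, 9, 9, 9, 9, 9, 9, 9, 9, 9, 9, 9, 9, 9, 9, 3, 3, 3, 3, 3, 3, 3, 3, 3, 3, 3, 3, 3, 3, 3, 3, 3, 3, 1, 1, 1, 1, 1, 1, 1, 1, 1, 1, 1, 1, 1, 1, 1, 1, 1, 1, 1, 1, 1, 1, 1, 1, 1, 1, 1].
n − c = 243 − 63 = 180; sign = (−1)^180 = +1.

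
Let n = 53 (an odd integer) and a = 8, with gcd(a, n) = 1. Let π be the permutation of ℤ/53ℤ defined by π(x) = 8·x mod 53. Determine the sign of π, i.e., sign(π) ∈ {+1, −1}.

-1

Start at x=47: 47 → 5 → 40 → 2 → 16 → 22 → 17 → … (one orbit).
2 cycles of lengths [52, 1].
2 cycles on 53: each ℓ→(−1)^(ℓ−1), product (−1)^51 = -1.
Via Zolotarev, sign(π_{8}) = (8|53) = -1.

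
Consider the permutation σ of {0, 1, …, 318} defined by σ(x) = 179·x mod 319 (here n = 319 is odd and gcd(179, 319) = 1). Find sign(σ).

Orbit of 312 under x↦179x: [312, 23, 289, 53, 236, 136, 100]… (length divides ord_319(179)).
Cycle type of π: 70×4 + 14×2 + 5×2 + 1; total 9 cycles.
Σ(ℓ_i−1) = 319−9 = 310; sign = (−1)^310 = +1.
Zolotarev: (179|319) = +1, matching the cycle-count sign.

+1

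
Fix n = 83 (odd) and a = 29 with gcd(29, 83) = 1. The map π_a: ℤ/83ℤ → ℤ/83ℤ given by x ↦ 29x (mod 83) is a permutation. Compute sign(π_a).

Start at x=40: 40 → 81 → 25 → 61 → 26 → 7 → 37 → … (one orbit).
Cycle lengths of π_29 on ℤ/83ℤ: [41, 41, 1]; 3 cycles in total.
With 3 cycles on 83 points, sign = (−1)^{83−3} = +1.
Check: (29/83) = +1 by Zolotarev.

+1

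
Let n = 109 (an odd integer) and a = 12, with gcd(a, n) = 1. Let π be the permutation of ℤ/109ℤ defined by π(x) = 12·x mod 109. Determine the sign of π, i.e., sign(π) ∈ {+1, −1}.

Orbit of 93 under x↦12x: [93, 26, 94, 38, 20, 22, 46]… (length divides ord_109(12)).
Decompose π into cycles: lengths [54, 54, 1] (3 cycles, including the fixed point 0).
With 3 cycles on 109 points, sign = (−1)^{109−3} = +1.

+1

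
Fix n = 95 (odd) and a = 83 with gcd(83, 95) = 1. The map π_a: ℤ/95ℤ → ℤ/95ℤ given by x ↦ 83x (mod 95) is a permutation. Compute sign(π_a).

-1

Start at x=58: 58 → 64 → 87 → 1 → 83 → 49 → 77 → … (one orbit).
14 cycles of lengths [12, 12, 12, 12, 12, 12, 4, 3, 3, 3, 3, 3, 3, 1].
95 − 14 = 81 transpositions; sign(π) = (−1)^81 = -1.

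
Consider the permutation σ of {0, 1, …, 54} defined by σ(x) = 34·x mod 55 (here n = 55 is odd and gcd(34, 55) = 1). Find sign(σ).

+1

Orbit of 1 under x↦34x: [1, 34]… (length divides ord_55(34)).
Cycle lengths of π_34 on ℤ/55ℤ: [2, 2, 2, 2, 2, 2, 2, 2, 2, 2, 2, 2, 2, 2, 2, 2, 2, 2, 2, 2, 2, 2, 1, 1, 1, 1, 1, 1, 1, 1, 1, 1, 1]; 33 cycles in total.
Σ(ℓ_i−1) = 55−33 = 22; sign = (−1)^22 = +1.
Via Zolotarev, sign(π_{34}) = (34|55) = +1.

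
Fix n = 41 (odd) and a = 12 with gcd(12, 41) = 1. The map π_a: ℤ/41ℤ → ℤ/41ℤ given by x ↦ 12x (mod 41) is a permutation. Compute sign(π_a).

Start at x=40: 40 → 29 → 20 → 35 → 10 → 38 → 5 → … (one orbit).
The orbit structure of x ↦ 12x mod 41: 2 orbits of sizes [40, 1].
With 2 cycles on 41 points, sign = (−1)^{41−2} = -1.
Check: (12/41) = -1 by Zolotarev.

-1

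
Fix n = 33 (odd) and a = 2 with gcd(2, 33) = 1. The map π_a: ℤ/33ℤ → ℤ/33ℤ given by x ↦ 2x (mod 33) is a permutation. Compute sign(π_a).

+1

Start at x=2: 2 → 4 → 8 → 16 → 32 → 31 → 29 → … (one orbit).
5 cycles of lengths [10, 10, 10, 2, 1].
5 cycles on 33: each ℓ→(−1)^(ℓ−1), product (−1)^28 = +1.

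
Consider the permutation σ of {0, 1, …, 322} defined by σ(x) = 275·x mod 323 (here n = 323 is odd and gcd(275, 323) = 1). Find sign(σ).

Start at x=256: 256 → 309 → 26 → 44 → 149 → 277 → 270 → … (one orbit).
Cycle lengths of π_275 on ℤ/323ℤ: [144, 144, 16, 9, 9, 1]; 6 cycles in total.
323 − 6 = 317 transpositions; sign(π) = (−1)^317 = -1.

-1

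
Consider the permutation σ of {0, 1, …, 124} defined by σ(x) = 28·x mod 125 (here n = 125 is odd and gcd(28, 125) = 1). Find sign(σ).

-1

Start at x=74: 74 → 72 → 16 → 73 → 44 → 107 → 121 → … (one orbit).
π_28 has 4 disjoint cycles with lengths [100, 20, 4, 1] on {0,…,124}.
4 cycles on 125: each ℓ→(−1)^(ℓ−1), product (−1)^121 = -1.
Zolotarev: (28|125) = -1, matching the cycle-count sign.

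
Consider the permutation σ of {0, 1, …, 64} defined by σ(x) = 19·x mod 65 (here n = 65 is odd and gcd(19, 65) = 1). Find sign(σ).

Orbit of 24 under x↦19x: [24, 1, 19, 36, 34, 61, 54]… (length divides ord_65(19)).
Decompose π into cycles: lengths [12, 12, 12, 12, 12, 2, 2, 1] (8 cycles, including the fixed point 0).
65 − 8 = 57 transpositions; sign(π) = (−1)^57 = -1.

-1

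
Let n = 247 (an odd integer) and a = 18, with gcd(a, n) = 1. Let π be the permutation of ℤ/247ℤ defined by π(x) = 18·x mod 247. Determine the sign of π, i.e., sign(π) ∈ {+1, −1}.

+1

Trace 151: π^k(151) = [151, 1, 18, 77] for k=0..3.
Decompose π into cycles: lengths [4, 4, 4, 4, 4, 4, 4, 4, 4, 4, 4, 4, 4, 4, 4, 4, 4, 4, 4, 4, 4, 4, 4, 4, 4, 4, 4, 4, 4, 4, 4, 4, 4, 4, 4, 4, 4, 4, 4, 4, 4, 4, 4, 4, 4, 4, 4, 4, 4, 4, 4, 4, 4, 4, 4, 4, 4, 2, 2, 2, 2, 2, 2, 2, 2, 2, 1] (67 cycles, including the fixed point 0).
67 cycles on 247: each ℓ→(−1)^(ℓ−1), product (−1)^180 = +1.
Check: (18/247) = +1 by Zolotarev.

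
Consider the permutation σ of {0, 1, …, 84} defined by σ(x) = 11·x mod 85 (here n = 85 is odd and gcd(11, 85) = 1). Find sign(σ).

Orbit of 6 under x↦11x: [6, 66, 46, 81, 41, 26, 31]… (length divides ord_85(11)).
10 cycles of lengths [16, 16, 16, 16, 16, 1, 1, 1, 1, 1].
sign(π) = (−1)^{n − #cycles} = (−1)^{85−10} = (−1)^75 = -1.
The Jacobi symbol (11|85) = -1 (Zolotarev) agrees.

-1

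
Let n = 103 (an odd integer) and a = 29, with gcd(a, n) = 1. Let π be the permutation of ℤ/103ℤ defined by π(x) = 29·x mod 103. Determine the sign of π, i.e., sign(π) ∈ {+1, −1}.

+1

Start at x=17: 17 → 81 → 83 → 38 → 72 → 28 → 91 → … (one orbit).
π_29 has 3 disjoint cycles with lengths [51, 51, 1] on {0,…,102}.
3 cycles on 103: each ℓ→(−1)^(ℓ−1), product (−1)^100 = +1.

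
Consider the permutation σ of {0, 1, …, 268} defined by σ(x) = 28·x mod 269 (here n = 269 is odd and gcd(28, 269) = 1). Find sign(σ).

Start at x=103: 103 → 194 → 52 → 111 → 149 → 137 → 70 → … (one orbit).
The orbit structure of x ↦ 28x mod 269: 2 orbits of sizes [268, 1].
2 cycles on 269: each ℓ→(−1)^(ℓ−1), product (−1)^267 = -1.
Zolotarev: (28|269) = -1, matching the cycle-count sign.

-1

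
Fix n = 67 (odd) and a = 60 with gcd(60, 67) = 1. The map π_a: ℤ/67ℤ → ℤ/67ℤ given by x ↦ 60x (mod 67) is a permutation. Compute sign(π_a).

+1

Orbit of 24 under x↦60x: [24, 33, 37, 9, 4, 39, 62]… (length divides ord_67(60)).
3 cycles of lengths [33, 33, 1].
Σ(ℓ_i−1) = 67−3 = 64; sign = (−1)^64 = +1.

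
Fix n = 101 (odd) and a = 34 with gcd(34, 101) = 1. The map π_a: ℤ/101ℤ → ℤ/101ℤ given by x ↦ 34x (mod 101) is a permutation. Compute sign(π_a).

-1

Start at x=91: 91 → 64 → 55 → 52 → 51 → 17 → 73 → … (one orbit).
Decompose π into cycles: lengths [100, 1] (2 cycles, including the fixed point 0).
sign(π) = (−1)^{n − #cycles} = (−1)^{101−2} = (−1)^99 = -1.
The Jacobi symbol (34|101) = -1 (Zolotarev) agrees.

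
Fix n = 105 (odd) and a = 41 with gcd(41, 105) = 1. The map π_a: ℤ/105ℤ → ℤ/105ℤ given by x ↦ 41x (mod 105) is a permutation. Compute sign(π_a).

+1

Trace 41: π^k(41) = [41, 1] for k=0..1.
Decompose π into cycles: lengths [2, 2, 2, 2, 2, 2, 2, 2, 2, 2, 2, 2, 2, 2, 2, 2, 2, 2, 2, 2, 2, 2, 2, 2, 2, 2, 2, 2, 2, 2, 2, 2, 2, 2, 2, 2, 2, 2, 2, 2, 2, 2, 2, 2, 2, 2, 2, 2, 2, 2, 1, 1, 1, 1, 1] (55 cycles, including the fixed point 0).
With 55 cycles on 105 points, sign = (−1)^{105−55} = +1.
Via Zolotarev, sign(π_{41}) = (41|105) = +1.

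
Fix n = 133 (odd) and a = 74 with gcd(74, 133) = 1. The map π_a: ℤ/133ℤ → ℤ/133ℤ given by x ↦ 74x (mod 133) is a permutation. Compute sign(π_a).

+1

Orbit of 44 under x↦74x: [44, 64, 81, 9, 1, 74, 23]… (length divides ord_133(74)).
17 cycles of lengths [9, 9, 9, 9, 9, 9, 9, 9, 9, 9, 9, 9, 9, 9, 3, 3, 1].
17 cycles on 133: each ℓ→(−1)^(ℓ−1), product (−1)^116 = +1.
Via Zolotarev, sign(π_{74}) = (74|133) = +1.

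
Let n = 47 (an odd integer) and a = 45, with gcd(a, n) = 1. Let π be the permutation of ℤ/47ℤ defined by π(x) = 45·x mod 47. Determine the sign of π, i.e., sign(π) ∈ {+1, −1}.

Trace 35: π^k(35) = [35, 24, 46, 2, 43, 8, 31] for k=0..6.
π_45 has 2 disjoint cycles with lengths [46, 1] on {0,…,46}.
With 2 cycles on 47 points, sign = (−1)^{47−2} = -1.
The Jacobi symbol (45|47) = -1 (Zolotarev) agrees.

-1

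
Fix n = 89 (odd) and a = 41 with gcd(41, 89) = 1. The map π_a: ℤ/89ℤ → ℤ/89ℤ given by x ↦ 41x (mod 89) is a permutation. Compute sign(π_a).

-1

Orbit of 73 under x↦41x: [73, 56, 71, 63, 2, 82, 69]… (length divides ord_89(41)).
Cycle lengths of π_41 on ℤ/89ℤ: [88, 1]; 2 cycles in total.
2 cycles on 89: each ℓ→(−1)^(ℓ−1), product (−1)^87 = -1.
(41|89)_J = -1 (Zolotarev's lemma cross-check).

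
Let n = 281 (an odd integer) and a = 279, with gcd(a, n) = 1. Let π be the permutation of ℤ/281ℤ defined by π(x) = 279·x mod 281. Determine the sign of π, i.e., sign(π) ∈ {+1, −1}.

+1

Trace 98: π^k(98) = [98, 85, 111, 59, 163, 236, 90] for k=0..6.
π_279 has 9 disjoint cycles with lengths [35, 35, 35, 35, 35, 35, 35, 35, 1] on {0,…,280}.
281 − 9 = 272 transpositions; sign(π) = (−1)^272 = +1.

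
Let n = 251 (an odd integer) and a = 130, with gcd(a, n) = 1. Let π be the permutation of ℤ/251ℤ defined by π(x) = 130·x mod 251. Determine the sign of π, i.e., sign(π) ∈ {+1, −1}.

Start at x=100: 100 → 199 → 17 → 202 → 156 → 200 → 147 → … (one orbit).
π_130 has 2 disjoint cycles with lengths [250, 1] on {0,…,250}.
n − c = 251 − 2 = 249; sign = (−1)^249 = -1.
Via Zolotarev, sign(π_{130}) = (130|251) = -1.

-1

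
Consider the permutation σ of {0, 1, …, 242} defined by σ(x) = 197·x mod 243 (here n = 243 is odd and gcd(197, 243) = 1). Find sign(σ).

-1

Start at x=10: 10 → 26 → 19 → 98 → 109 → 89 → 37 → … (one orbit).
Cycle type of π: 54×3 + 18×3 + 6×3 + 2×4 + 1; total 14 cycles.
sign(π) = (−1)^{n − #cycles} = (−1)^{243−14} = (−1)^229 = -1.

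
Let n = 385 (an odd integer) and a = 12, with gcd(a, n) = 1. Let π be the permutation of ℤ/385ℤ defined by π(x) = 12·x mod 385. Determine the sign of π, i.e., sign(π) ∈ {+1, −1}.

+1

Orbit of 342 under x↦12x: [342, 254, 353, 1, 12, 144, 188]… (length divides ord_385(12)).
Decompose π into cycles: lengths [12, 12, 12, 12, 12, 12, 12, 12, 12, 12, 12, 12, 12, 12, 12, 12, 12, 12, 12, 12, 12, 12, 6, 6, 6, 6, 6, 6, 6, 6, 6, 6, 6, 4, 4, 4, 4, 4, 4, 4, 4, 4, 4, 4, 1, 1, 1, 1, 1, 1, 1, 1, 1, 1, 1] (55 cycles, including the fixed point 0).
385 − 55 = 330 transpositions; sign(π) = (−1)^330 = +1.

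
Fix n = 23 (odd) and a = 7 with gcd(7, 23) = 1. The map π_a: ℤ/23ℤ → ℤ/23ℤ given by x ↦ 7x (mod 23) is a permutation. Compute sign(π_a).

-1

Orbit of 14 under x↦7x: [14, 6, 19, 18, 11, 8, 10]… (length divides ord_23(7)).
2 cycles of lengths [22, 1].
2 cycles on 23: each ℓ→(−1)^(ℓ−1), product (−1)^21 = -1.
(7|23)_J = -1 (Zolotarev's lemma cross-check).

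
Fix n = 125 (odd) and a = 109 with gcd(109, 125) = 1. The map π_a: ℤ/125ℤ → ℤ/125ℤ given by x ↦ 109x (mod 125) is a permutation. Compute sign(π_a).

Start at x=16: 16 → 119 → 96 → 89 → 76 → 34 → 81 → … (one orbit).
Cycle lengths of π_109 on ℤ/125ℤ: [50, 50, 10, 10, 2, 2, 1]; 7 cycles in total.
Σ(ℓ_i−1) = 125−7 = 118; sign = (−1)^118 = +1.
Zolotarev: (109|125) = +1, matching the cycle-count sign.

+1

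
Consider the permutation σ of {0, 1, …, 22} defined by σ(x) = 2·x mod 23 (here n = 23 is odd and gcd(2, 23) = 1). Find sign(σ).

Orbit of 18 under x↦2x: [18, 13, 3, 6, 12, 1, 2]… (length divides ord_23(2)).
The orbit structure of x ↦ 2x mod 23: 3 orbits of sizes [11, 11, 1].
3 cycles on 23: each ℓ→(−1)^(ℓ−1), product (−1)^20 = +1.

+1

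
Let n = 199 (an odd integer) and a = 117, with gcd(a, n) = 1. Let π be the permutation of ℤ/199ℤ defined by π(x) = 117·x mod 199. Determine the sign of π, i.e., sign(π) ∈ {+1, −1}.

+1

Orbit of 8 under x↦117x: [8, 140, 62, 90, 182, 1, 117]… (length divides ord_199(117)).
7 cycles of lengths [33, 33, 33, 33, 33, 33, 1].
Σ(ℓ_i−1) = 199−7 = 192; sign = (−1)^192 = +1.
Check: (117/199) = +1 by Zolotarev.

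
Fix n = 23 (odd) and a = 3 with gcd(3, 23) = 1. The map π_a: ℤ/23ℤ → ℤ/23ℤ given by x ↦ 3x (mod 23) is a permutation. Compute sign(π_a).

Orbit of 2 under x↦3x: [2, 6, 18, 8, 1, 3, 9]… (length divides ord_23(3)).
Cycle type of π: 11×2 + 1; total 3 cycles.
23 − 3 = 20 transpositions; sign(π) = (−1)^20 = +1.
Zolotarev: (3|23) = +1, matching the cycle-count sign.

+1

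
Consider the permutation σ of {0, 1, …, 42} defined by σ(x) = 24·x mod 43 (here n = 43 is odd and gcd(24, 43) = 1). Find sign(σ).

Orbit of 14 under x↦24x: [14, 35, 23, 36, 4, 10, 25]… (length divides ord_43(24)).
Cycle lengths of π_24 on ℤ/43ℤ: [21, 21, 1]; 3 cycles in total.
Σ(ℓ_i−1) = 43−3 = 40; sign = (−1)^40 = +1.
Check: (24/43) = +1 by Zolotarev.

+1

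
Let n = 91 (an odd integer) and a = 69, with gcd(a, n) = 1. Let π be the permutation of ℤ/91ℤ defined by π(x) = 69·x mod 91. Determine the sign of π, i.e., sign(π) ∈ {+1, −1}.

Start at x=22: 22 → 62 → 1 → 69 → 29 → 90 → 22 (one orbit).
The orbit structure of x ↦ 69x mod 91: 18 orbits of sizes [6, 6, 6, 6, 6, 6, 6, 6, 6, 6, 6, 6, 6, 6, 2, 2, 2, 1].
n − c = 91 − 18 = 73; sign = (−1)^73 = -1.
(69|91)_J = -1 (Zolotarev's lemma cross-check).

-1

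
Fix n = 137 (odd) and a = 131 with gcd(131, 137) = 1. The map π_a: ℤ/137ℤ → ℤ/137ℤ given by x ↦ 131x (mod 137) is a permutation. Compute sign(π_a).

-1

Orbit of 13 under x↦131x: [13, 59, 57, 69, 134, 18, 29]… (length divides ord_137(131)).
π_131 has 2 disjoint cycles with lengths [136, 1] on {0,…,136}.
n − c = 137 − 2 = 135; sign = (−1)^135 = -1.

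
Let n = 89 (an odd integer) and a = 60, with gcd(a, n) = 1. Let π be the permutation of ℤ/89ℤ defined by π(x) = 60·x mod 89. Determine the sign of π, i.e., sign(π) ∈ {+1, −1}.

Trace 6: π^k(6) = [6, 4, 62, 71, 77, 81, 54] for k=0..6.
Cycle lengths of π_60 on ℤ/89ℤ: [88, 1]; 2 cycles in total.
Σ(ℓ_i−1) = 89−2 = 87; sign = (−1)^87 = -1.

-1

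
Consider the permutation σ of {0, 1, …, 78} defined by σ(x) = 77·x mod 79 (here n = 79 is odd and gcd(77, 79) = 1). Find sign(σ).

-1

Orbit of 68 under x↦77x: [68, 22, 35, 9, 61, 36, 7]… (length divides ord_79(77)).
Cycle lengths of π_77 on ℤ/79ℤ: [78, 1]; 2 cycles in total.
2 cycles on 79: each ℓ→(−1)^(ℓ−1), product (−1)^77 = -1.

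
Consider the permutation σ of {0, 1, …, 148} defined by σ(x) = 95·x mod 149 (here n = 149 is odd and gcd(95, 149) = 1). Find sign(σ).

+1

Orbit of 36 under x↦95x: [36, 142, 80, 1, 95, 85, 29]… (length divides ord_149(95)).
5 cycles of lengths [37, 37, 37, 37, 1].
5 cycles on 149: each ℓ→(−1)^(ℓ−1), product (−1)^144 = +1.
Via Zolotarev, sign(π_{95}) = (95|149) = +1.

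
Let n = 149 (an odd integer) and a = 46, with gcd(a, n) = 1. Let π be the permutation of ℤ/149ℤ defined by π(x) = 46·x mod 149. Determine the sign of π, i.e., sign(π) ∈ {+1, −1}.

Trace 49: π^k(49) = [49, 19, 129, 123, 145, 114, 29] for k=0..6.
The orbit structure of x ↦ 46x mod 149: 5 orbits of sizes [37, 37, 37, 37, 1].
sign(π) = (−1)^{n − #cycles} = (−1)^{149−5} = (−1)^144 = +1.

+1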